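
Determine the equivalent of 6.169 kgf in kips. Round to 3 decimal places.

1 kgf = 0.00220462 kips.
So 6.169 × 0.00220462 ≈ 0.014 kip.

0.014 kip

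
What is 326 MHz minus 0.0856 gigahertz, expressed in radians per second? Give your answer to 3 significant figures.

1.51e+9 rad/s

326 MHz = 2.04832e+9 rad/s and 0.0856 GHz = 5.37841e+8 rad/s.
2.04832e+9 − 5.37841e+8 ≈ 1.51e+9 rad/s.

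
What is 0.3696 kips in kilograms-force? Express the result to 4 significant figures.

167.6 kgf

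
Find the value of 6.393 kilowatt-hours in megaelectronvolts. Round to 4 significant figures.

1 kWh = 2.24694 × 10^19 megaelectronvolts.
So 6.393 × 2.24694 × 10^19 ≈ 1.436 × 10^20 MeV.

1.436 × 10^20 MeV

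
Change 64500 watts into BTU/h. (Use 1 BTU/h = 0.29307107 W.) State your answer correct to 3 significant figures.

220000 BTU/h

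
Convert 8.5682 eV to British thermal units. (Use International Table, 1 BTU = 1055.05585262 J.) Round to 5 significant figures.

1 electronvolt = 1.51857e-22 British thermal units.
8.5682 × 1.51857e-22 ≈ 1.3011e-21 BTU.

1.3011e-21 British thermal units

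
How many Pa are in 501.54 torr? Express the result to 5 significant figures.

66867 Pa

1 torr = 133.3224 Pa.
So 501.54 × 133.3224 ≈ 66867 Pa.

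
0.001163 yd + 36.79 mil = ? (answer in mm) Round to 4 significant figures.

1.998 mm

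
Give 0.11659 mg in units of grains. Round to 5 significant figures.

0.0017993 grains

1 milligram = 0.0154324 gr.
Then 0.11659 × 0.0154324 ≈ 0.0017993 gr.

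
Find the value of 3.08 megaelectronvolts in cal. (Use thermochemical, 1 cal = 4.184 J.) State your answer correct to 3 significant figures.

1.18 × 10^-13 calories

1 MeV = 3.82929 × 10^-14 calories.
So 3.08 × 3.82929 × 10^-14 ≈ 1.18 × 10^-13 cal.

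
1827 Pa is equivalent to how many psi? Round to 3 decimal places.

0.265 psi

1 pascal = 0.000145038 pounds per square inch.
Then 1827 × 0.000145038 ≈ 0.265 psi.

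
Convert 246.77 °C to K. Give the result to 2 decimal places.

519.92 K

K = °C + 273.15.
Applying the formula gives 519.92 K.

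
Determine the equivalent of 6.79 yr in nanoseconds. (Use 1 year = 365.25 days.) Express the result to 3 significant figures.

1 year = 3.15576e+16 nanoseconds.
Then 6.79 × 3.15576e+16 ≈ 2.14e+17 ns.

2.14e+17 nanoseconds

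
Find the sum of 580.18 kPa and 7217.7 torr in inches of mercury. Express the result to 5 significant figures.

455.49 inHg

580.18 kPa = 171.327 inHg and 7217.7 torr = 284.161 inHg.
171.327 + 284.161 ≈ 455.49 inHg.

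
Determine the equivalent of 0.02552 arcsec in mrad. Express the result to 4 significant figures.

1 arcsecond = 0.00484814 mrad.
Thus 0.02552 × 0.00484814 ≈ 0.0001237 mrad.

0.0001237 milliradians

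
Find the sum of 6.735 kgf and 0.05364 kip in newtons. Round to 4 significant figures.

304.7 N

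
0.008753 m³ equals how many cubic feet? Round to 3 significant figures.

1 cubic meter = 35.3147 ft³.
Then 0.008753 × 35.3147 ≈ 0.309 ft³.

0.309 cubic feet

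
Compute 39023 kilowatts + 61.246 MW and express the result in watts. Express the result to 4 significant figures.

1.003e+8 watts

39023 kW = 3.90230e+7 W and 61.246 MW = 6.12460e+7 W.
3.90230e+7 + 6.12460e+7 ≈ 1.003e+8 W.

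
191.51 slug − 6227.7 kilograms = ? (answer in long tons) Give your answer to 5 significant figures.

-3.3786 long ton

191.51 slug = 2.75074 long ton and 6227.7 kg = 6.12934 long ton.
2.75074 − 6.12934 ≈ -3.3786 long ton.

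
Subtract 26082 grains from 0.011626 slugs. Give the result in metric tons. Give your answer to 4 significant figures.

-0.001520 metric tons

0.011626 slug = 0.000169669 t and 26082 gr = 0.00169009 t.
0.000169669 − 0.00169009 ≈ -0.001520 t.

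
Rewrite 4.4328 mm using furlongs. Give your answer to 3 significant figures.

2.20 × 10^-5 furlongs

1 mm = 4.97097 × 10^-6 furlong.
Thus 4.4328 × 4.97097 × 10^-6 ≈ 2.20 × 10^-5 furlong.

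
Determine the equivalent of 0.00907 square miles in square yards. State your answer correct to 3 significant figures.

1 mi² = 3.09760e+6 yd².
Thus 0.00907 × 3.09760e+6 ≈ 28100 yd².

28100 yd²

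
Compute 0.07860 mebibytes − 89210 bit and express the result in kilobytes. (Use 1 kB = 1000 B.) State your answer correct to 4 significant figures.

71.27 kilobytes

0.07860 MiB = 82.41807 kB and 89210 bit = 11.15125 kB.
82.41807 − 11.15125 ≈ 71.27 kB.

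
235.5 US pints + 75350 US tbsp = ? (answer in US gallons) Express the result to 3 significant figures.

324 US gallons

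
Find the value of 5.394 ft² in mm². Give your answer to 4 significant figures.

501100 mm²

1 ft² = 92903.0 mm².
So 5.394 × 92903.0 ≈ 501100 mm².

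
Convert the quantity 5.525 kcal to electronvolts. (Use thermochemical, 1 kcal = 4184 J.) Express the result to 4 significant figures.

1 kcal = 2.61145e+22 electronvolts.
So 5.525 × 2.61145e+22 ≈ 1.443e+23 eV.

1.443e+23 electronvolts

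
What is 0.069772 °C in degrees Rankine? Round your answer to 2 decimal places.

491.80 °R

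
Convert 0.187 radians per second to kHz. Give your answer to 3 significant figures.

1 radian per second = 0.000159155 kHz.
Then 0.187 × 0.000159155 ≈ 2.98 × 10^-5 kHz.

2.98 × 10^-5 kilohertz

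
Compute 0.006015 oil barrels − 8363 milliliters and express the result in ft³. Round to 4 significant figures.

0.006015 bbl = 0.0337717 ft³ and 8363 mL = 0.295337 ft³.
0.0337717 − 0.295337 ≈ -0.2616 ft³.

-0.2616 ft³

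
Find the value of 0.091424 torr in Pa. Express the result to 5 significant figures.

1 torr = 133.322 Pa.
So 0.091424 × 133.322 ≈ 12.189 Pa.

12.189 Pa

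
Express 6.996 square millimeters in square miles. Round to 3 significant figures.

2.70e-12 square miles

1 mm² = 3.86102e-13 mi².
Then 6.996 × 3.86102e-13 ≈ 2.70e-12 mi².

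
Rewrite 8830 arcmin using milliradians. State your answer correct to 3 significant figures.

2570 mrad

1 arcmin = 0.290888 milliradians.
Then 8830 × 0.290888 ≈ 2570 mrad.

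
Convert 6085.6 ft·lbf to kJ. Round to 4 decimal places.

1 foot-pound = 0.00135582 kJ.
Then 6085.6 × 0.00135582 ≈ 8.2510 kJ.

8.2510 kJ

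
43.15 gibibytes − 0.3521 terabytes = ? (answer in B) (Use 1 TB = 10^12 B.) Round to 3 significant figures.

43.15 GiB = 4.63320e+10 B and 0.3521 TB = 3.52100e+11 B.
4.63320e+10 − 3.52100e+11 ≈ -3.06e+11 B.

-3.06e+11 B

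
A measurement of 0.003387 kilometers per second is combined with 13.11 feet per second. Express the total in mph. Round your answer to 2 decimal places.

16.52 mph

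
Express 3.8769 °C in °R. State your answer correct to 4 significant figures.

498.6 degrees Rankine

°R = (°C + 273.15) × 9/5.
Applying the formula gives 498.6 °R.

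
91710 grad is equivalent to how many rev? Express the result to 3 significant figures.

229 revolutions

1 gradian = 0.00250000 revolutions.
Then 91710 × 0.00250000 ≈ 229 rev.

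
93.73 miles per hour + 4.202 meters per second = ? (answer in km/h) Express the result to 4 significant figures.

93.73 mph = 150.844 km/h and 4.202 m/s = 15.1272 km/h.
150.844 + 15.1272 ≈ 166.0 km/h.

166.0 km/h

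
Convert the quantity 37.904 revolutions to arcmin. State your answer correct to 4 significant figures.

1 revolution = 21600.0 arcminutes.
Thus 37.904 × 21600.0 ≈ 818700 arcmin.

818700 arcmin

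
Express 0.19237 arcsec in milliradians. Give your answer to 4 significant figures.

0.0009326 mrad

1 arcsecond = 0.00484814 mrad.
Thus 0.19237 × 0.00484814 ≈ 0.0009326 mrad.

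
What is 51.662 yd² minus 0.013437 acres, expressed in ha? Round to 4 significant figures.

51.662 yd² = 0.00431960 ha and 0.013437 acre = 0.00543776 ha.
0.00431960 − 0.00543776 ≈ -0.001118 ha.

-0.001118 ha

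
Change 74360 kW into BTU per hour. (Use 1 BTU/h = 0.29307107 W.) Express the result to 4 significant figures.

2.537e+8 BTU per hour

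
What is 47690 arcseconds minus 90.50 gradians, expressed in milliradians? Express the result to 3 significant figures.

-1190 mrad

47690 arcsec = 231.208 mrad and 90.50 grad = 1421.57 mrad.
231.208 − 1421.57 ≈ -1190 mrad.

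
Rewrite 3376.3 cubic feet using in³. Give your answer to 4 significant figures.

5.834e+6 in³

1 ft³ = 1728.00 in³.
Thus 3376.3 × 1728.00 ≈ 5.834e+6 in³.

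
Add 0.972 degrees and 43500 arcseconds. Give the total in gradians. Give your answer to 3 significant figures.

0.972 ° = 1.08000 grad and 43500 arcsec = 13.4259 grad.
1.08000 + 13.4259 ≈ 14.5 grad.

14.5 grad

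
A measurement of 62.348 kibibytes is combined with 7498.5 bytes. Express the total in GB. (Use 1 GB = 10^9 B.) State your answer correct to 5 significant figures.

62.348 KiB = 6.38444e-5 GB and 7498.5 B = 7.49850e-6 GB.
6.38444e-5 + 7.49850e-6 ≈ 7.1343e-5 GB.

7.1343e-5 GB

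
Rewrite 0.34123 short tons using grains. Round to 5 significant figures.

4.7772e+6 gr

1 short ton = 1.40000e+7 grains.
Then 0.34123 × 1.40000e+7 ≈ 4.7772e+6 gr.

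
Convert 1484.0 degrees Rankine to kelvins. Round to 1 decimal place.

°R = K × 9/5.
Applying the formula gives 824.4 K.

824.4 K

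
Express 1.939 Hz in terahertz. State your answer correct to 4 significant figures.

1 Hz = 1.00000e-12 THz.
Then 1.939 × 1.00000e-12 ≈ 1.939e-12 THz.

1.939e-12 THz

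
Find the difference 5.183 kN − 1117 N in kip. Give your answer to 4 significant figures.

0.9141 kip

5.183 kN = 1.16518 kip and 1117 N = 0.251112 kip.
1.16518 − 0.251112 ≈ 0.9141 kip.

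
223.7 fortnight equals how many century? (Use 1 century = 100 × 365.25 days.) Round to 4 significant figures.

1 fortnight = 0.000383299 century.
So 223.7 × 0.000383299 ≈ 0.08574 century.

0.08574 centuries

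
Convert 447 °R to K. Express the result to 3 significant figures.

248 kelvins

°R = K × 9/5.
Applying the formula gives 248 K.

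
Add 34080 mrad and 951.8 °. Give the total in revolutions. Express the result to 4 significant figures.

8.068 rev

34080 mrad = 5.42400 rev and 951.8 ° = 2.64389 rev.
5.42400 + 2.64389 ≈ 8.068 rev.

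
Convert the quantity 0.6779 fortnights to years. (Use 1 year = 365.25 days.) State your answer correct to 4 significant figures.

0.02598 years

1 fortnight = 0.0383299 yr.
Then 0.6779 × 0.0383299 ≈ 0.02598 yr.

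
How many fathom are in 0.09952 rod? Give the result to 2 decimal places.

0.27 fathom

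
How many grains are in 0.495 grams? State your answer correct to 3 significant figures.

1 gram = 15.4324 grains.
Thus 0.495 × 15.4324 ≈ 7.64 gr.

7.64 gr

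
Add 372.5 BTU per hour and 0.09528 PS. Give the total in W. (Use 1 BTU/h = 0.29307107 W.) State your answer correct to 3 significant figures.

372.5 BTU/h = 109.169 W and 0.09528 PS = 70.0783 W.
109.169 + 70.0783 ≈ 179 W.

179 watts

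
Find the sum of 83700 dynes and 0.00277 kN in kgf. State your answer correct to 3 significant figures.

0.368 kilograms-force

83700 dyn = 0.0853502 kgf and 0.00277 kN = 0.282461 kgf.
0.0853502 + 0.282461 ≈ 0.368 kgf.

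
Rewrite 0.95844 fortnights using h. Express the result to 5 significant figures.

1 fortnight = 336.000 h.
0.95844 × 336.000 ≈ 322.04 h.

322.04 h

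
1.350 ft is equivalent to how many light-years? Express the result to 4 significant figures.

4.349e-17 light-years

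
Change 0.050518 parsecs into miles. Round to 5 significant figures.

1 parsec = 1.91735e+13 mi.
0.050518 × 1.91735e+13 ≈ 9.6861e+11 mi.

9.6861e+11 miles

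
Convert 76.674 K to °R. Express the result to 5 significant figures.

138.01 °R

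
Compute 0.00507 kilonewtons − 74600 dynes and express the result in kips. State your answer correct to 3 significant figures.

0.000972 kip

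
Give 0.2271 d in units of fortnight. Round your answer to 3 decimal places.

1 d = 0.0714286 fortnight.
So 0.2271 × 0.0714286 ≈ 0.016 fortnight.

0.016 fortnights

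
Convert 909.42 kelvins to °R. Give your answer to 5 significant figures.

°R = K × 9/5.
Applying the formula gives 1637.0 °R.

1637.0 degrees Rankine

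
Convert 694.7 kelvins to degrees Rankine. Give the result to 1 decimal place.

°R = K × 9/5.
Applying the formula gives 1250.5 °R.

1250.5 °R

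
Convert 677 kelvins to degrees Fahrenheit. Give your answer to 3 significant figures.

759 °F

K = (°F + 459.67) × 5/9.
Applying the formula gives 759 °F.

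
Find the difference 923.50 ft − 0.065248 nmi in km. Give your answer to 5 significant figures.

0.16064 km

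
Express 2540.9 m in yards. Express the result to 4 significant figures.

2779 yards

1 meter = 1.09361 yd.
2540.9 × 1.09361 ≈ 2779 yd.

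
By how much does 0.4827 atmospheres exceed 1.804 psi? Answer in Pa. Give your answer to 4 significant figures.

36470 Pa

0.4827 atm = 48909.6 Pa and 1.804 psi = 12438.1 Pa.
48909.6 − 12438.1 ≈ 36470 Pa.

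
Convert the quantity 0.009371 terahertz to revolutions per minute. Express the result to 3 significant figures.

5.62e+11 rpm

1 terahertz = 6.00000e+13 rpm.
Thus 0.009371 × 6.00000e+13 ≈ 5.62e+11 rpm.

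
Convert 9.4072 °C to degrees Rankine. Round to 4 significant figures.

°R = (°C + 273.15) × 9/5.
Applying the formula gives 508.6 °R.

508.6 degrees Rankine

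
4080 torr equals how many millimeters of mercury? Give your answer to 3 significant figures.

1 torr = 1.00000 millimeters of mercury.
Thus 4080 × 1.00000 ≈ 4080 mmHg.

4080 mmHg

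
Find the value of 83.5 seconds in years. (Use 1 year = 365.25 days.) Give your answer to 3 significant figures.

1 second = 3.16881 × 10^-8 yr.
83.5 × 3.16881 × 10^-8 ≈ 2.65 × 10^-6 yr.

2.65 × 10^-6 years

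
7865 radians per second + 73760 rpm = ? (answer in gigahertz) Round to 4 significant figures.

7865 rad/s = 1.25175 × 10^-6 GHz and 73760 rpm = 1.22933 × 10^-6 GHz.
1.25175 × 10^-6 + 1.22933 × 10^-6 ≈ 2.481 × 10^-6 GHz.

2.481 × 10^-6 GHz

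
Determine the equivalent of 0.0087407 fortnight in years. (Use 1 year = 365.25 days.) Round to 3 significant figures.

0.000335 yr

1 fortnight = 0.0383299 yr.
Then 0.0087407 × 0.0383299 ≈ 0.000335 yr.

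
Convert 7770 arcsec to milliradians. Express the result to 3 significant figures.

37.7 milliradians

1 arcsec = 0.00484814 milliradians.
So 7770 × 0.00484814 ≈ 37.7 mrad.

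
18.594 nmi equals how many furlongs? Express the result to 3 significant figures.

1 nmi = 9.20624 furlong.
Thus 18.594 × 9.20624 ≈ 171 furlong.

171 furlongs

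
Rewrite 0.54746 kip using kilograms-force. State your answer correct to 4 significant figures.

1 kip = 453.592 kgf.
Thus 0.54746 × 453.592 ≈ 248.3 kgf.

248.3 kgf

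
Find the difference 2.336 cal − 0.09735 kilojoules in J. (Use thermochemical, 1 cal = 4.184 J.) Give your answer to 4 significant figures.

2.336 cal = 9.77382 J and 0.09735 kJ = 97.3500 J.
9.77382 − 97.3500 ≈ -87.58 J.

-87.58 J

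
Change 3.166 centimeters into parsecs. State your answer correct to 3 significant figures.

1.03e-18 pc

1 centimeter = 3.24078e-19 pc.
Then 3.166 × 3.24078e-19 ≈ 1.03e-18 pc.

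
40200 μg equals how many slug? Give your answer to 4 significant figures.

1 microgram = 6.85218 × 10^-11 slug.
Thus 40200 × 6.85218 × 10^-11 ≈ 2.755 × 10^-6 slug.

2.755 × 10^-6 slugs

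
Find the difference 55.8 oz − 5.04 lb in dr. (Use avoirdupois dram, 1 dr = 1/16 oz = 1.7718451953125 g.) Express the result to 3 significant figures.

55.8 oz = 892.800 dr and 5.04 lb = 1290.24 dr.
892.800 − 1290.24 ≈ -397 dr.

-397 drams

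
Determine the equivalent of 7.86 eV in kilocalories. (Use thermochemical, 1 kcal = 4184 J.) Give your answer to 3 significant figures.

3.01e-22 kcal

1 eV = 3.82929e-23 kcal.
Then 7.86 × 3.82929e-23 ≈ 3.01e-22 kcal.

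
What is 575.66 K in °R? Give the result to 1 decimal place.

°R = K × 9/5.
Applying the formula gives 1036.2 °R.

1036.2 °R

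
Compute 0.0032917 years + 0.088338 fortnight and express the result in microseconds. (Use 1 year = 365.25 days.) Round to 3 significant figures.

0.0032917 yr = 1.03878 × 10^11 μs and 0.088338 fortnight = 1.06854 × 10^11 μs.
1.03878 × 10^11 + 1.06854 × 10^11 ≈ 2.11 × 10^11 μs.

2.11 × 10^11 μs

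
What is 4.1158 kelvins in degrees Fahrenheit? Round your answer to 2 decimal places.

K = (°F + 459.67) × 5/9.
Applying the formula gives -452.26 °F.

-452.26 degrees Fahrenheit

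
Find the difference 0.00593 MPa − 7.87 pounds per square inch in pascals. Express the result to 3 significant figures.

0.00593 MPa = 5930.00 Pa and 7.87 psi = 54261.7 Pa.
5930.00 − 54261.7 ≈ -48300 Pa.

-48300 Pa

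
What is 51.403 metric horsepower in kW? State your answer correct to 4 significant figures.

37.81 kilowatts

1 metric horsepower = 0.735499 kW.
51.403 × 0.735499 ≈ 37.81 kW.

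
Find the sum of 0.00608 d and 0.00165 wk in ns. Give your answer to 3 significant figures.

0.00608 d = 5.25312 × 10^11 ns and 0.00165 wk = 9.97920 × 10^11 ns.
5.25312 × 10^11 + 9.97920 × 10^11 ≈ 1.52 × 10^12 ns.

1.52 × 10^12 ns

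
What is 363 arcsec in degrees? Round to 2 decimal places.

1 arcsec = 0.000277778 °.
363 × 0.000277778 ≈ 0.10 °.

0.10 degrees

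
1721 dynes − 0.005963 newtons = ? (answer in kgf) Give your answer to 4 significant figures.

0.001147 kgf

1721 dyn = 0.00175493 kgf and 0.005963 N = 0.000608057 kgf.
0.00175493 − 0.000608057 ≈ 0.001147 kgf.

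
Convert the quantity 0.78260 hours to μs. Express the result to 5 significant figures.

2.8174 × 10^9 μs

1 h = 3.60000 × 10^9 μs.
0.78260 × 3.60000 × 10^9 ≈ 2.8174 × 10^9 μs.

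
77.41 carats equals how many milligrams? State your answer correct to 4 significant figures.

15480 mg

1 carat = 200.000 mg.
77.41 × 200.000 ≈ 15480 mg.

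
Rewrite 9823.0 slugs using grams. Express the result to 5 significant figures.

1.4336 × 10^8 g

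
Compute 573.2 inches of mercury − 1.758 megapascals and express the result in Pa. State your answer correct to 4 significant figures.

183100 Pa

573.2 inHg = 1.94108 × 10^6 Pa and 1.758 MPa = 1.75800 × 10^6 Pa.
1.94108 × 10^6 − 1.75800 × 10^6 ≈ 183100 Pa.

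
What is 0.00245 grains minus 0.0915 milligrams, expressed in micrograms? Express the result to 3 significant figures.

67.3 μg

0.00245 gr = 158.757 μg and 0.0915 mg = 91.5000 μg.
158.757 − 91.5000 ≈ 67.3 μg.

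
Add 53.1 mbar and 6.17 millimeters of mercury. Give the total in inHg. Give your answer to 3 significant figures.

1.81 inHg

53.1 mbar = 1.56804 inHg and 6.17 mmHg = 0.242913 inHg.
1.56804 + 0.242913 ≈ 1.81 inHg.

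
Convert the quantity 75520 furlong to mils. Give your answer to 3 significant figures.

5.98e+11 mils

1 furlong = 7.92000e+6 mils.
75520 × 7.92000e+6 ≈ 5.98e+11 mil.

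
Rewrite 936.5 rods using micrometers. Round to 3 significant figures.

1 rod = 5.02920 × 10^6 μm.
Thus 936.5 × 5.02920 × 10^6 ≈ 4.71 × 10^9 μm.

4.71 × 10^9 micrometers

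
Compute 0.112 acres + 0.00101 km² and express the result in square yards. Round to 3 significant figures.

1750 yd²

0.112 acre = 542.080 yd² and 0.00101 km² = 1207.95 yd².
542.080 + 1207.95 ≈ 1750 yd².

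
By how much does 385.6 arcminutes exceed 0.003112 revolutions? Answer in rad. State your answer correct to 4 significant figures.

385.6 arcmin = 0.112166 rad and 0.003112 rev = 0.0195533 rad.
0.112166 − 0.0195533 ≈ 0.09261 rad.

0.09261 radians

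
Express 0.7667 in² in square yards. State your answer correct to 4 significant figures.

1 in² = 0.000771605 yd².
So 0.7667 × 0.000771605 ≈ 0.0005916 yd².

0.0005916 yd²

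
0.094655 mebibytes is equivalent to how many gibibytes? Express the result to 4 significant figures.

1 MiB = 0.0009765625 GiB.
Then 0.094655 × 0.0009765625 ≈ 9.244e-5 GiB.

9.244e-5 gibibytes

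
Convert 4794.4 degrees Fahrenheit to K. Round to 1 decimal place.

K = (°F + 459.67) × 5/9.
Applying the formula gives 2918.9 K.

2918.9 K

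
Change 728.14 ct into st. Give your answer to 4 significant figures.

0.02293 st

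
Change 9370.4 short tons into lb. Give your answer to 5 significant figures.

1.8741 × 10^7 lb

1 short ton = 2000.00 pounds.
Thus 9370.4 × 2000.00 ≈ 1.8741 × 10^7 lb.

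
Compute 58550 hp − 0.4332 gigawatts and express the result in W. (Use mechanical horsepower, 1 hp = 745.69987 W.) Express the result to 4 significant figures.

-3.895 × 10^8 W

58550 hp = 4.36607 × 10^7 W and 0.4332 GW = 4.33200 × 10^8 W.
4.36607 × 10^7 − 4.33200 × 10^8 ≈ -3.895 × 10^8 W.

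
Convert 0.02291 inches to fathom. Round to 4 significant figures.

0.0003182 fathoms

1 in = 0.0138889 fathoms.
Then 0.02291 × 0.0138889 ≈ 0.0003182 fathom.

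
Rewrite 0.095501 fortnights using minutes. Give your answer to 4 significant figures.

1 fortnight = 20160.0 min.
0.095501 × 20160.0 ≈ 1925 min.

1925 minutes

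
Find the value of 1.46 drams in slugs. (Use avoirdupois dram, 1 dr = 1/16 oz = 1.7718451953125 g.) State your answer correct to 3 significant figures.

0.000177 slug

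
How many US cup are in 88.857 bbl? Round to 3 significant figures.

1 oil barrel = 672.000 US cup.
Thus 88.857 × 672.000 ≈ 59700 US cup.

59700 US cups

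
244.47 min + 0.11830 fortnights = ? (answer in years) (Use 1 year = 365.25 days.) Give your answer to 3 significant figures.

0.00500 yr

244.47 min = 0.000464807 yr and 0.11830 fortnight = 0.00453443 yr.
0.000464807 + 0.00453443 ≈ 0.00500 yr.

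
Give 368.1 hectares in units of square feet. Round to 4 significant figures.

1 hectare = 107639 square feet.
Thus 368.1 × 107639 ≈ 3.962e+7 ft².

3.962e+7 ft²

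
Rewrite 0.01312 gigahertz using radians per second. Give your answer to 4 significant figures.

1 gigahertz = 6.28319e+9 radians per second.
Thus 0.01312 × 6.28319e+9 ≈ 8.244e+7 rad/s.

8.244e+7 rad/s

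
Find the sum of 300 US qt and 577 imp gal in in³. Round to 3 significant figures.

177000 in³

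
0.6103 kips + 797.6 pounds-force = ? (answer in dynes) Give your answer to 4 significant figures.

0.6103 kip = 2.71475e+8 dyn and 797.6 lbf = 3.54790e+8 dyn.
2.71475e+8 + 3.54790e+8 ≈ 6.263e+8 dyn.

6.263e+8 dynes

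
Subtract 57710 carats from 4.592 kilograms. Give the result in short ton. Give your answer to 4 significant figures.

-0.007661 short tons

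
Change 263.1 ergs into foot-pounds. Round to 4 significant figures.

1 erg = 7.37562 × 10^-8 ft·lbf.
Thus 263.1 × 7.37562 × 10^-8 ≈ 1.941 × 10^-5 ft·lbf.

1.941 × 10^-5 ft·lbf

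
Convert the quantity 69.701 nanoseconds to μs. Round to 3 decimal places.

1 ns = 0.00100000 microseconds.
69.701 × 0.00100000 ≈ 0.070 μs.

0.070 μs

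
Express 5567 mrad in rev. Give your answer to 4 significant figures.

1 mrad = 0.000159155 revolutions.
5567 × 0.000159155 ≈ 0.8860 rev.

0.8860 revolutions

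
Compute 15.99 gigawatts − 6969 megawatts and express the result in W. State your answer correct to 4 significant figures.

9.021e+9 watts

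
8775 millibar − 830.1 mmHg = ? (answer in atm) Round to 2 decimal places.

7.57 atm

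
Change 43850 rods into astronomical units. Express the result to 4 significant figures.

1 rod = 3.36181e-11 astronomical units.
43850 × 3.36181e-11 ≈ 1.474e-6 au.

1.474e-6 astronomical units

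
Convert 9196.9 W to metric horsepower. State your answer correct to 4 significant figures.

1 W = 0.00135962 PS.
So 9196.9 × 0.00135962 ≈ 12.50 PS.

12.50 metric horsepower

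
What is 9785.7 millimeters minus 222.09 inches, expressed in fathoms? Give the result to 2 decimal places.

9785.7 mm = 5.35089 fathom and 222.09 in = 3.08458 fathom.
5.35089 − 3.08458 ≈ 2.27 fathom.

2.27 fathom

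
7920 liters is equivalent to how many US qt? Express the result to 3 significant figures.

8370 US qt

1 L = 1.05669 US quarts.
7920 × 1.05669 ≈ 8370 US qt.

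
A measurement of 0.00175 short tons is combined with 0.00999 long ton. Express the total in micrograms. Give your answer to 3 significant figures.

1.17e+10 μg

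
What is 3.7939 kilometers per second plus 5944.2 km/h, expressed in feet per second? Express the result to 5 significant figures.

17864 ft/s

3.7939 km/s = 12447.2 ft/s and 5944.2 km/h = 5417.21 ft/s.
12447.2 + 5417.21 ≈ 17864 ft/s.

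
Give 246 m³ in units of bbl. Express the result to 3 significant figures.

1550 oil barrels

1 m³ = 6.28981 bbl.
246 × 6.28981 ≈ 1550 bbl.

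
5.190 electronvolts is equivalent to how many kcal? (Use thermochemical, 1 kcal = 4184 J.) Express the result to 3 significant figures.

1.99 × 10^-22 kcal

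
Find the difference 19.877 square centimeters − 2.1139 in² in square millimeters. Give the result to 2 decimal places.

19.877 cm² = 1987.70 mm² and 2.1139 in² = 1363.80 mm².
1987.70 − 1363.80 ≈ 623.90 mm².

623.90 mm²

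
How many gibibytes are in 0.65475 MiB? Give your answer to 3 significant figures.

0.000639 gibibytes

1 MiB = 0.0009765625 GiB.
Then 0.65475 × 0.0009765625 ≈ 0.000639 GiB.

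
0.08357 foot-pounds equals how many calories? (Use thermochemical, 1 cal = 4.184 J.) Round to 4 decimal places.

1 foot-pound = 0.324048 cal.
0.08357 × 0.324048 ≈ 0.0271 cal.

0.0271 cal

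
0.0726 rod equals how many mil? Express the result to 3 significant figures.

14400 mils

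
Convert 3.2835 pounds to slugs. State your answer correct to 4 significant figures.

0.1021 slug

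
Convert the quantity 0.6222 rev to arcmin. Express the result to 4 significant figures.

13440 arcmin

1 revolution = 21600.0 arcmin.
So 0.6222 × 21600.0 ≈ 13440 arcmin.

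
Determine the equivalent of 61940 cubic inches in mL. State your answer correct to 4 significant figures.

1 in³ = 16.3871 mL.
Thus 61940 × 16.3871 ≈ 1.015 × 10^6 mL.

1.015 × 10^6 milliliters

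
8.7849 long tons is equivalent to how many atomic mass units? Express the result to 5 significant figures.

5.3753e+30 u

1 long ton = 6.11878e+29 atomic mass units.
So 8.7849 × 6.11878e+29 ≈ 5.3753e+30 u.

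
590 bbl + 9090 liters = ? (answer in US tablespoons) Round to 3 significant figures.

6.96e+6 US tbsp

590 bbl = 6.34368e+6 US tbsp and 9090 L = 614739 US tbsp.
6.34368e+6 + 614739 ≈ 6.96e+6 US tbsp.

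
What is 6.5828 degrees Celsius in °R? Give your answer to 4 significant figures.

503.5 °R

°R = (°C + 273.15) × 9/5.
Applying the formula gives 503.5 °R.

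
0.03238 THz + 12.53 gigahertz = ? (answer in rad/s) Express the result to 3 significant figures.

2.82 × 10^11 rad/s

0.03238 THz = 2.03450 × 10^11 rad/s and 12.53 GHz = 7.87283 × 10^10 rad/s.
2.03450 × 10^11 + 7.87283 × 10^10 ≈ 2.82 × 10^11 rad/s.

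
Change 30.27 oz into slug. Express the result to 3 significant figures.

0.0588 slug

1 ounce = 0.00194256 slug.
30.27 × 0.00194256 ≈ 0.0588 slug.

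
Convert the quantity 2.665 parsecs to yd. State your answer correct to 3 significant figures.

8.99 × 10^16 yd

1 pc = 3.37454 × 10^16 yd.
Then 2.665 × 3.37454 × 10^16 ≈ 8.99 × 10^16 yd.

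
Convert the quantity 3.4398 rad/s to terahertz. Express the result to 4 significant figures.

1 rad/s = 1.59155e-13 terahertz.
Then 3.4398 × 1.59155e-13 ≈ 5.475e-13 THz.

5.475e-13 terahertz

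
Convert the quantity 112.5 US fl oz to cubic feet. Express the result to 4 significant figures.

0.1175 cubic feet

1 US fl oz = 0.00104438 ft³.
Then 112.5 × 0.00104438 ≈ 0.1175 ft³.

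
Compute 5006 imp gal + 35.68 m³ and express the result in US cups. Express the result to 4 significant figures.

5006 imp gal = 96191.3 US cup and 35.68 m³ = 150811 US cup.
96191.3 + 150811 ≈ 247000 US cup.

247000 US cup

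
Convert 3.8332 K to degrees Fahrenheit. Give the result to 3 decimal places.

-452.770 °F

K = (°F + 459.67) × 5/9.
Applying the formula gives -452.770 °F.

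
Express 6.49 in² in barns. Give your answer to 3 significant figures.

4.19 × 10^25 barns

1 in² = 6.45160 × 10^24 barns.
Then 6.49 × 6.45160 × 10^24 ≈ 4.19 × 10^25 barn.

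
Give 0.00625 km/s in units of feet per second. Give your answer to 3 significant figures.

1 kilometer per second = 3280.84 ft/s.
So 0.00625 × 3280.84 ≈ 20.5 ft/s.

20.5 ft/s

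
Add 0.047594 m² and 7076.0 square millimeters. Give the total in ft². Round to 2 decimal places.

0.047594 m² = 0.512298 ft² and 7076.0 mm² = 0.0761654 ft².
0.512298 + 0.0761654 ≈ 0.59 ft².

0.59 square feet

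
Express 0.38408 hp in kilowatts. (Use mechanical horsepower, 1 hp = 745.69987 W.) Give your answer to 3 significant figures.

1 hp = 0.745700 kilowatts.
Then 0.38408 × 0.745700 ≈ 0.286 kW.

0.286 kW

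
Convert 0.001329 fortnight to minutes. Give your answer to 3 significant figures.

26.8 min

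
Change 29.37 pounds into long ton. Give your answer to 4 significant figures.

0.01311 long ton

1 pound = 0.000446429 long ton.
So 29.37 × 0.000446429 ≈ 0.01311 long ton.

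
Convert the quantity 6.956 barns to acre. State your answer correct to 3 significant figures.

1.72e-31 acres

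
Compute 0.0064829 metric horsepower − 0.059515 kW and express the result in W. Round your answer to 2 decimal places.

-54.75 watts

0.0064829 PS = 4.76816 W and 0.059515 kW = 59.5150 W.
4.76816 − 59.5150 ≈ -54.75 W.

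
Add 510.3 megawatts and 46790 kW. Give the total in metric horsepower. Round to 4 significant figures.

510.3 MW = 693815 PS and 46790 kW = 63616.7 PS.
693815 + 63616.7 ≈ 757400 PS.

757400 metric horsepower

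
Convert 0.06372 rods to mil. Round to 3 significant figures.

12600 mil

1 rod = 198000 mils.
Thus 0.06372 × 198000 ≈ 12600 mil.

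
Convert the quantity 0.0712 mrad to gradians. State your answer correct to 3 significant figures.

1 milliradian = 0.0636620 grad.
Then 0.0712 × 0.0636620 ≈ 0.00453 grad.

0.00453 grad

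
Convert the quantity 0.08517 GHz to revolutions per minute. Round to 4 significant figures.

5.110e+9 rpm

1 GHz = 6.00000e+10 revolutions per minute.
0.08517 × 6.00000e+10 ≈ 5.110e+9 rpm.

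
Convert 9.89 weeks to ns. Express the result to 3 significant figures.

5.98 × 10^15 ns

1 wk = 6.04800 × 10^14 nanoseconds.
Thus 9.89 × 6.04800 × 10^14 ≈ 5.98 × 10^15 ns.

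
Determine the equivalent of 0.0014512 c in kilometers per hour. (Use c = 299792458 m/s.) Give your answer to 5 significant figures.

1 c = 1.07925 × 10^9 kilometers per hour.
0.0014512 × 1.07925 × 10^9 ≈ 1.5662 × 10^6 km/h.

1.5662 × 10^6 kilometers per hour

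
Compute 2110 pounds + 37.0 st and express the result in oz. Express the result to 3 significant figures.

2110 lb = 33760.0 oz and 37.0 st = 8288.00 oz.
33760.0 + 8288.00 ≈ 42000 oz.

42000 ounces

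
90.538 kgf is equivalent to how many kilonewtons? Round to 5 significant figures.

0.88787 kilonewtons

1 kilogram-force = 0.00980665 kN.
Then 90.538 × 0.00980665 ≈ 0.88787 kN.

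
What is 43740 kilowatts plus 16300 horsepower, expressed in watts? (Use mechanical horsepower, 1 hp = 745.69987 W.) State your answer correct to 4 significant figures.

43740 kW = 4.37400 × 10^7 W and 16300 hp = 1.21549 × 10^7 W.
4.37400 × 10^7 + 1.21549 × 10^7 ≈ 5.589 × 10^7 W.

5.589 × 10^7 W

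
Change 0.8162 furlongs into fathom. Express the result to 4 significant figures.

1 furlong = 110.000 fathoms.
Then 0.8162 × 110.000 ≈ 89.78 fathom.

89.78 fathom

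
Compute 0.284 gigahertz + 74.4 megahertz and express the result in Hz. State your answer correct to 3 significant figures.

0.284 GHz = 2.84000e+8 Hz and 74.4 MHz = 7.44000e+7 Hz.
2.84000e+8 + 7.44000e+7 ≈ 3.58e+8 Hz.

3.58e+8 hertz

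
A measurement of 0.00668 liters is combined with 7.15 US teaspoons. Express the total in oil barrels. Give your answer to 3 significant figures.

0.000264 bbl

0.00668 L = 4.20159 × 10^-5 bbl and 7.15 US tsp = 0.000221664 bbl.
4.20159 × 10^-5 + 0.000221664 ≈ 0.000264 bbl.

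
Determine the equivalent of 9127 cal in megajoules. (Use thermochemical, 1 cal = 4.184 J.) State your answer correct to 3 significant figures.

0.0382 MJ

1 cal = 4.18400 × 10^-6 MJ.
9127 × 4.18400 × 10^-6 ≈ 0.0382 MJ.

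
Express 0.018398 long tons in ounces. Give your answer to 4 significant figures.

1 long ton = 35840.0 ounces.
So 0.018398 × 35840.0 ≈ 659.4 oz.

659.4 ounces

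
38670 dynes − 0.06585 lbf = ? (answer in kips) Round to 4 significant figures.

38670 dyn = 8.69336e-5 kip and 0.06585 lbf = 6.58500e-5 kip.
8.69336e-5 − 6.58500e-5 ≈ 2.108e-5 kip.

2.108e-5 kip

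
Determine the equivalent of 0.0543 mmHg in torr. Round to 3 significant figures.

0.0543 torr

1 mmHg = 1.00000 torr.
Then 0.0543 × 1.00000 ≈ 0.0543 torr.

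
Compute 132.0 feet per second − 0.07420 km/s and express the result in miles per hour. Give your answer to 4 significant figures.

-75.98 miles per hour

132.0 ft/s = 90.0000 mph and 0.07420 km/s = 165.981 mph.
90.0000 − 165.981 ≈ -75.98 mph.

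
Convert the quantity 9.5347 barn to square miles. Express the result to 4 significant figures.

1 barn = 3.86102 × 10^-35 mi².
Thus 9.5347 × 3.86102 × 10^-35 ≈ 3.681 × 10^-34 mi².

3.681 × 10^-34 square miles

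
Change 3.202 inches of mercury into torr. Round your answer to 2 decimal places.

81.33 torr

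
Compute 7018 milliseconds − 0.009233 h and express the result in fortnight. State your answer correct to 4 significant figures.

-2.168e-5 fortnight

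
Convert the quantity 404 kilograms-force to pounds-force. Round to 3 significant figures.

891 lbf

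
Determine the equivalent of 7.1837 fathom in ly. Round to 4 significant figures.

1 fathom = 1.93304e-16 ly.
Thus 7.1837 × 1.93304e-16 ≈ 1.389e-15 ly.

1.389e-15 ly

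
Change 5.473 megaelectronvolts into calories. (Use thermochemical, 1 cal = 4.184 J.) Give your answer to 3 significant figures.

2.10e-13 calories

1 MeV = 3.82929e-14 cal.
5.473 × 3.82929e-14 ≈ 2.10e-13 cal.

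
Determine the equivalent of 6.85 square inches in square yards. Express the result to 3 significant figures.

0.00529 square yards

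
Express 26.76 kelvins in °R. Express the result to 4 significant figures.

48.17 °R

°R = K × 9/5.
Applying the formula gives 48.17 °R.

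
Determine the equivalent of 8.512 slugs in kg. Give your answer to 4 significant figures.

124.2 kg

1 slug = 14.5939 kg.
8.512 × 14.5939 ≈ 124.2 kg.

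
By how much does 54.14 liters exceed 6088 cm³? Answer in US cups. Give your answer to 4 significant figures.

203.1 US cup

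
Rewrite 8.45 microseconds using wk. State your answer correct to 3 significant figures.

1.40e-11 wk

1 μs = 1.65344e-12 wk.
8.45 × 1.65344e-12 ≈ 1.40e-11 wk.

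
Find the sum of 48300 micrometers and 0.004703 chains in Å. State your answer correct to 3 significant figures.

48300 μm = 4.83000e+8 Å and 0.004703 chain = 9.46093e+8 Å.
4.83000e+8 + 9.46093e+8 ≈ 1.43e+9 Å.

1.43e+9 Å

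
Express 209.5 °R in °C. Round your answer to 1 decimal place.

-156.8 degrees Celsius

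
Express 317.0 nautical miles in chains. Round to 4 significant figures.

29180 chains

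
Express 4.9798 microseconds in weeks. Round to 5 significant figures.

8.2338e-12 wk

1 μs = 1.65344e-12 wk.
Thus 4.9798 × 1.65344e-12 ≈ 8.2338e-12 wk.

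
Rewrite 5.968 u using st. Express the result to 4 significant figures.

1 u = 2.61490 × 10^-28 st.
Thus 5.968 × 2.61490 × 10^-28 ≈ 1.561 × 10^-27 st.

1.561 × 10^-27 stone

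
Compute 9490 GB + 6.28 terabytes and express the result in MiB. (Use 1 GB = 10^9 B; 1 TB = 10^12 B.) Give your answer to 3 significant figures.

9490 GB = 9.05037 × 10^6 MiB and 6.28 TB = 5.98907 × 10^6 MiB.
9.05037 × 10^6 + 5.98907 × 10^6 ≈ 1.50 × 10^7 MiB.

1.50 × 10^7 mebibytes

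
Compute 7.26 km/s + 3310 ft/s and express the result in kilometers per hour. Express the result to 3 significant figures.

7.26 km/s = 26136.0 km/h and 3310 ft/s = 3632.00 km/h.
26136.0 + 3632.00 ≈ 29800 km/h.

29800 kilometers per hour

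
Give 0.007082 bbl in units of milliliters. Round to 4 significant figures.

1 bbl = 158987 mL.
0.007082 × 158987 ≈ 1126 mL.

1126 milliliters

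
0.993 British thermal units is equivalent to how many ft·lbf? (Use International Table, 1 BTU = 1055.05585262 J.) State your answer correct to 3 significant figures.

773 ft·lbf

1 British thermal unit = 778.169 ft·lbf.
Thus 0.993 × 778.169 ≈ 773 ft·lbf.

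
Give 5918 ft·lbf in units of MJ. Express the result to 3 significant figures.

1 ft·lbf = 1.35582e-6 MJ.
Thus 5918 × 1.35582e-6 ≈ 0.00802 MJ.

0.00802 MJ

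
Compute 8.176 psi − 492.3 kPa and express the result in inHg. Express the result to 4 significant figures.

8.176 psi = 16.6465 inHg and 492.3 kPa = 145.376 inHg.
16.6465 − 145.376 ≈ -128.7 inHg.

-128.7 inches of mercury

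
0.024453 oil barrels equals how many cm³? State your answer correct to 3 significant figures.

3890 cubic centimeters

1 oil barrel = 158987 cubic centimeters.
0.024453 × 158987 ≈ 3890 cm³.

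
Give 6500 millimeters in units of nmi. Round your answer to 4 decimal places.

0.0035 nautical miles

1 millimeter = 5.39957 × 10^-7 nmi.
So 6500 × 5.39957 × 10^-7 ≈ 0.0035 nmi.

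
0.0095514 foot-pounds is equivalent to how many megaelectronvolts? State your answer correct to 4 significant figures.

8.083 × 10^10 MeV

1 ft·lbf = 8.46235 × 10^12 MeV.
Then 0.0095514 × 8.46235 × 10^12 ≈ 8.083 × 10^10 MeV.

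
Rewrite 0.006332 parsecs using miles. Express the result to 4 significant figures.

1.214e+11 mi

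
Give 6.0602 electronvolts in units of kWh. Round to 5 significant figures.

1 electronvolt = 4.45049 × 10^-26 kilowatt-hours.
6.0602 × 4.45049 × 10^-26 ≈ 2.6971 × 10^-25 kWh.

2.6971 × 10^-25 kWh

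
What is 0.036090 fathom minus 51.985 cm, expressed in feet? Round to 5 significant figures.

-1.4890 ft

0.036090 fathom = 0.216540 ft and 51.985 cm = 1.70554 ft.
0.216540 − 1.70554 ≈ -1.4890 ft.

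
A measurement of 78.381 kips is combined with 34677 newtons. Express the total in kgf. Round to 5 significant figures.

39089 kilograms-force

78.381 kip = 35553.0 kgf and 34677 N = 3536.07 kgf.
35553.0 + 3536.07 ≈ 39089 kgf.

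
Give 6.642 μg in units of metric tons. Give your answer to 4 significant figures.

6.642 × 10^-12 metric tons

1 microgram = 1.00000 × 10^-12 metric tons.
So 6.642 × 1.00000 × 10^-12 ≈ 6.642 × 10^-12 t.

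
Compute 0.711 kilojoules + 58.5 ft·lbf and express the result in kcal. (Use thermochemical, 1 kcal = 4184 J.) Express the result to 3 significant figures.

0.189 kilocalories

0.711 kJ = 0.169933 kcal and 58.5 ft·lbf = 0.0189568 kcal.
0.169933 + 0.0189568 ≈ 0.189 kcal.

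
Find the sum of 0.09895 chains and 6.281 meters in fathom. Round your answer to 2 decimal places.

4.52 fathoms

0.09895 chain = 1.08845 fathom and 6.281 m = 3.43449 fathom.
1.08845 + 3.43449 ≈ 4.52 fathom.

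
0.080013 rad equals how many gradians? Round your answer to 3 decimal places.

5.094 gradians

1 radian = 63.6620 gradians.
So 0.080013 × 63.6620 ≈ 5.094 grad.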